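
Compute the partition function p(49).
173525

p(n) counts ways to write n as a sum of positive integers (order ignored).
Euler's pentagonal recurrence: p(k) = p(k-1) + p(k-2) - p(k-5) - p(k-7) + p(k-12) + p(k-15) - ... (offsets j(3j∓1)/2, signs ++--, p(0)=1, p(<0)=0).
DP table for k = 0..48: p(0)=1, p(1)=1, p(2)=2, p(3)=3, p(4)=5, p(5)=7, p(6)=11, p(7)=15, p(8)=22, p(9)=30, p(10)=42, p(11)=56, p(12)=77, p(13)=101, p(14)=135, p(15)=176, p(16)=231, p(17)=297, p(18)=385, p(19)=490, p(20)=627, p(21)=792, p(22)=1002, p(23)=1255, p(24)=1575, p(25)=1958, p(26)=2436, p(27)=3010, p(28)=3718, p(29)=4565, p(30)=5604, p(31)=6842, p(32)=8349, p(33)=10143, p(34)=12310, p(35)=14883, p(36)=17977, p(37)=21637, p(38)=26015, p(39)=31185, p(40)=37338, p(41)=44583, p(42)=53174, p(43)=63261, p(44)=75175, p(45)=89134, p(46)=105558, p(47)=124754, p(48)=147273.
Final step: p(49) = p(48) + p(47) - p(44) - p(42) + p(37) + p(34) - p(27) - p(23) + p(14) + p(9)
= 147273 + 124754 - 75175 - 53174 + 21637 + 12310 - 3010 - 1255 + 135 + 30
= 173525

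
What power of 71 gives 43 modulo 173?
40

Baby-step giant-step with step n = ⌈√173⌉ = 14.
Baby steps 71^j mod 173 (j:value) for j=0..13: 0:1, 1:71, 2:24, 3:147, 4:57, 5:68, 6:157, 7:75, 8:135, 9:70, 10:126, 11:123, 12:83, 13:11.
Giant-step multiplier: 71^(-14) ≡ 71^(172-14) = 71^158 ≡ 35 (mod 173).
Giant steps γ_i = 43·35^i mod 173: γ_0=43, γ_1=121, γ_2=83 (in table at j=12).
x = i·n + j = 2·14 + 12 = 40.
Check: 71^40 ≡ 43 (mod 173).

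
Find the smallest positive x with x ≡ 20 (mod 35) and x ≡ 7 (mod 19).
615

Using Chinese Remainder Theorem:
M = 35 × 19 = 665
M1 = 19, M2 = 35
y1 = 19^(-1) mod 35 = 24
y2 = 35^(-1) mod 19 = 6
x = (20×19×24 + 7×35×6) mod 665 = 615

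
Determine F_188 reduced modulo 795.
666

Matrix identity: Q^n = [[F_(n+1), F_n], [F_n, F_(n-1)]] with Q = [[1,1],[1,0]].
n = 188 = 10111100₂. Square-and-multiply, entries mod 795:
Q^1 = [[1,1],[1,0]]
Q^2 = (Q^1)² = [[2,1],[1,1]]
Q^5 = (Q^2)²·Q = [[8,5],[5,3]]
Q^11 = (Q^5)²·Q = [[144,89],[89,55]]
Q^23 = (Q^11)²·Q = [[258,37],[37,221]]
Q^47 = (Q^23)²·Q = [[591,358],[358,233]]
Q^94 = (Q^47)² = [[445,47],[47,398]]
Q^188 = (Q^94)² = [[689,666],[666,23]]
F_188 mod 795 = Q^188[0][1] = 666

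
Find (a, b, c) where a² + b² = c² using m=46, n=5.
(2091, 460, 2141)

Euclid's formula: a = m² - n², b = 2mn, c = m² + n²
m = 46, n = 5
a = 46² - 5² = 2116 - 25 = 2091
b = 2 × 46 × 5 = 460
c = 46² + 5² = 2116 + 25 = 2141
Verification: 2091² + 460² = 4372281 + 211600 = 4583881 = 2141² ✓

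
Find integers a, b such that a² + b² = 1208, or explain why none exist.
Not possible

Factorization: 1208 = 2^3 × 151
By Fermat: n is sum of two squares iff every prime p ≡ 3 (mod 4) appears to even power.
Prime(s) ≡ 3 (mod 4) with odd exponent: [(151, 1)]
Therefore 1208 cannot be expressed as a² + b².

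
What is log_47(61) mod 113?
90

Baby-step giant-step with step n = ⌈√113⌉ = 11.
Baby steps 47^j mod 113 (j:value) for j=0..10: 0:1, 1:47, 2:62, 3:89, 4:2, 5:94, 6:11, 7:65, 8:4, 9:75, 10:22.
Giant-step multiplier: 47^(-11) ≡ 47^(112-11) = 47^101 ≡ 20 (mod 113).
Giant steps γ_i = 61·20^i mod 113: γ_0=61, γ_1=90, γ_2=105, γ_3=66, γ_4=77, γ_5=71, γ_6=64, γ_7=37, γ_8=62 (in table at j=2).
x = i·n + j = 8·11 + 2 = 90.
Check: 47^90 ≡ 61 (mod 113).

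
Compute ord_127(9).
63

127 is prime, so ord(9) divides φ(127) = 126.
Divisors of 126: 1, 2, 3, 6, 7, 9, 14, 18, 21, 42, 63, 126.
Repeated squaring: 9^1 ≡ 9, 9^2 ≡ 81, 9^4 ≡ 84, 9^8 ≡ 71, 9^16 ≡ 88, 9^32 ≡ 124, 9^64 ≡ 9 (mod 127).
Test 9^d mod 127 for each divisor d in increasing order:
9^1 ≡ 9
9^2 ≡ 81
9^3 = 9^2·9^1 ≡ 94
9^6 = 9^4·9^2 ≡ 73
9^7 = 9^4·9^2·9^1 ≡ 22
9^9 = 9^8·9^1 ≡ 4
9^14 = 9^8·9^4·9^2 ≡ 103
9^18 = 9^16·9^2 ≡ 16
9^21 = 9^16·9^4·9^1 ≡ 107
9^42 = 9^32·9^8·9^2 ≡ 19
9^63 = 9^32·9^16·9^8·9^4·9^2·9^1 ≡ 1  ← first divisor giving 1
The order is 63.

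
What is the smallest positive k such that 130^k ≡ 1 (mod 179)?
178

179 is prime, so ord(130) divides φ(179) = 178.
Divisors of 178: 1, 2, 89, 178.
Repeated squaring: 130^1 ≡ 130, 130^2 ≡ 74, 130^4 ≡ 106, 130^8 ≡ 138, 130^16 ≡ 70, 130^32 ≡ 67, 130^64 ≡ 14, 130^128 ≡ 17 (mod 179).
Test 130^d mod 179 for each divisor d in increasing order:
130^1 ≡ 130
130^2 ≡ 74
130^89 = 130^64·130^16·130^8·130^1 ≡ 178
130^178 = 130^128·130^32·130^16·130^2 ≡ 1  ← first divisor giving 1
The order is 178.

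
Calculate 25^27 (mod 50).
25

Repeated squaring. Binary of 27 = 11011.
25^1 ≡ 25 (mod 50); 25^2 ≡ 25 (mod 50); 25^4 ≡ 25 (mod 50); 25^8 ≡ 25 (mod 50); 25^16 ≡ 25 (mod 50)
25^27 = 25^1 × 25^2 × 25^8 × 25^16 ≡ 25 (mod 50)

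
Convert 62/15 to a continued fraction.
[4; 7, 2]

Euclidean algorithm steps:
62 = 4 × 15 + 2
15 = 7 × 2 + 1
2 = 2 × 1 + 0
Continued fraction: [4; 7, 2]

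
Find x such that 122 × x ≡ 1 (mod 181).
46

gcd(122, 181) = 1, so the inverse exists.
Extended Euclidean algorithm on (181, 122):
181 = 1 × 122 + 59  ⟹  59 = (1)·181 + (-1)·122
122 = 2 × 59 + 4  ⟹  4 = (-2)·181 + (3)·122
59 = 14 × 4 + 3  ⟹  3 = (29)·181 + (-43)·122
4 = 1 × 3 + 1  ⟹  1 = (-31)·181 + (46)·122
So (46)·122 ≡ 1 (mod 181), i.e. 122^(-1) ≡ 46 (mod 181).
Check: 122 × 46 = 5612 ≡ 1 (mod 181)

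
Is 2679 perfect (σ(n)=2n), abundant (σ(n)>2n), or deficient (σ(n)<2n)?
deficient

Proper divisors of 2679: sum = 1 + 3 + 19 + 47 + 57 + 141 + 893 = 1161
Since 1161 < 2679, 2679 is deficient.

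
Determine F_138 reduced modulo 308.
76

Matrix identity: Q^n = [[F_(n+1), F_n], [F_n, F_(n-1)]] with Q = [[1,1],[1,0]].
n = 138 = 10001010₂. Square-and-multiply, entries mod 308:
Q^1 = [[1,1],[1,0]]
Q^2 = (Q^1)² = [[2,1],[1,1]]
Q^4 = (Q^2)² = [[5,3],[3,2]]
Q^8 = (Q^4)² = [[34,21],[21,13]]
Q^17 = (Q^8)²·Q = [[120,57],[57,63]]
Q^34 = (Q^17)² = [[93,267],[267,134]]
Q^69 = (Q^34)²·Q = [[99,166],[166,241]]
Q^138 = (Q^69)² = [[89,76],[76,13]]
F_138 mod 308 = Q^138[0][1] = 76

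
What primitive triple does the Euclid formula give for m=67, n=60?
(889, 8040, 8089)

Euclid's formula: a = m² - n², b = 2mn, c = m² + n²
m = 67, n = 60
a = 67² - 60² = 4489 - 3600 = 889
b = 2 × 67 × 60 = 8040
c = 67² + 60² = 4489 + 3600 = 8089
Verification: 889² + 8040² = 790321 + 64641600 = 65431921 = 8089² ✓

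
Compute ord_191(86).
95

191 is prime, so ord(86) divides φ(191) = 190.
Divisors of 190: 1, 2, 5, 10, 19, 38, 95, 190.
Repeated squaring: 86^1 ≡ 86, 86^2 ≡ 138, 86^4 ≡ 135, 86^8 ≡ 80, 86^16 ≡ 97, 86^32 ≡ 50, 86^64 ≡ 17, 86^128 ≡ 98 (mod 191).
Test 86^d mod 191 for each divisor d in increasing order:
86^1 ≡ 86
86^2 ≡ 138
86^5 = 86^4·86^1 ≡ 150
86^10 = 86^8·86^2 ≡ 153
86^19 = 86^16·86^2·86^1 ≡ 39
86^38 = 86^32·86^4·86^2 ≡ 184
86^95 = 86^64·86^16·86^8·86^4·86^2·86^1 ≡ 1  ← first divisor giving 1
The order is 95.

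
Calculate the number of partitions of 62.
1300156

p(n) counts ways to write n as a sum of positive integers (order ignored).
Euler's pentagonal recurrence: p(k) = p(k-1) + p(k-2) - p(k-5) - p(k-7) + p(k-12) + p(k-15) - ... (offsets j(3j∓1)/2, signs ++--, p(0)=1, p(<0)=0).
DP table for k = 0..61: p(0)=1, p(1)=1, p(2)=2, p(3)=3, p(4)=5, p(5)=7, p(6)=11, p(7)=15, p(8)=22, p(9)=30, p(10)=42, p(11)=56, p(12)=77, p(13)=101, p(14)=135, p(15)=176, p(16)=231, p(17)=297, p(18)=385, p(19)=490, p(20)=627, p(21)=792, p(22)=1002, p(23)=1255, p(24)=1575, p(25)=1958, p(26)=2436, p(27)=3010, p(28)=3718, p(29)=4565, p(30)=5604, p(31)=6842, p(32)=8349, p(33)=10143, p(34)=12310, p(35)=14883, p(36)=17977, p(37)=21637, p(38)=26015, p(39)=31185, p(40)=37338, p(41)=44583, p(42)=53174, p(43)=63261, p(44)=75175, p(45)=89134, p(46)=105558, p(47)=124754, p(48)=147273, p(49)=173525, p(50)=204226, p(51)=239943, p(52)=281589, p(53)=329931, p(54)=386155, p(55)=451276, p(56)=526823, p(57)=614154, p(58)=715220, p(59)=831820, p(60)=966467, p(61)=1121505.
Final step: p(62) = p(61) + p(60) - p(57) - p(55) + p(50) + p(47) - p(40) - p(36) + p(27) + p(22) - p(11) - p(5)
= 1121505 + 966467 - 614154 - 451276 + 204226 + 124754 - 37338 - 17977 + 3010 + 1002 - 56 - 7
= 1300156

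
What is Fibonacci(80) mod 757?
499

Matrix identity: Q^n = [[F_(n+1), F_n], [F_n, F_(n-1)]] with Q = [[1,1],[1,0]].
n = 80 = 1010000₂. Square-and-multiply, entries mod 757:
Q^1 = [[1,1],[1,0]]
Q^2 = (Q^1)² = [[2,1],[1,1]]
Q^5 = (Q^2)²·Q = [[8,5],[5,3]]
Q^10 = (Q^5)² = [[89,55],[55,34]]
Q^20 = (Q^10)² = [[348,709],[709,396]]
Q^40 = (Q^20)² = [[17,624],[624,150]]
Q^80 = (Q^40)² = [[567,499],[499,68]]
F_80 mod 757 = Q^80[0][1] = 499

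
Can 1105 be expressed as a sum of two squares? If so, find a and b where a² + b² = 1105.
4² + 33² (a=4, b=33)

Factorization: 1105 = 5 × 13 × 17
By Fermat: n is sum of two squares iff every prime p ≡ 3 (mod 4) appears to even power.
All primes ≡ 3 (mod 4) appear to even power.
Search a = 0, 1, 2, … for 1105 - a² a perfect square: first hit at a = 4: 1105 - 16 = 1089 = 33².
1105 = 4² + 33² = 16 + 1089 ✓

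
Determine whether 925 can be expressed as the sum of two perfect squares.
5² + 30² (a=5, b=30)

Factorization: 925 = 5^2 × 37
By Fermat: n is sum of two squares iff every prime p ≡ 3 (mod 4) appears to even power.
All primes ≡ 3 (mod 4) appear to even power.
Search a = 0, 1, 2, … for 925 - a² a perfect square: first hit at a = 5: 925 - 25 = 900 = 30².
925 = 5² + 30² = 25 + 900 ✓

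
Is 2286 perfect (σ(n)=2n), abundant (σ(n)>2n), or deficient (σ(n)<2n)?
abundant

Proper divisors of 2286: sum = 1 + 2 + 3 + 6 + 9 + 18 + 127 + 254 + 381 + 762 + 1143 = 2706
Since 2706 > 2286, 2286 is abundant.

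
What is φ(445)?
352

445 = 5 × 89
φ(n) = n × ∏(1 - 1/p) for each prime p dividing n
φ(445) = 445 × (1 - 1/5) × (1 - 1/89) = 352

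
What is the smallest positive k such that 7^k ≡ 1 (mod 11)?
10

11 is prime, so ord(7) divides φ(11) = 10.
Divisors of 10: 1, 2, 5, 10.
Repeated squaring: 7^1 ≡ 7, 7^2 ≡ 5, 7^4 ≡ 3, 7^8 ≡ 9 (mod 11).
Test 7^d mod 11 for each divisor d in increasing order:
7^1 ≡ 7
7^2 ≡ 5
7^5 = 7^4·7^1 ≡ 10
7^10 = 7^8·7^2 ≡ 1  ← first divisor giving 1
The order is 10.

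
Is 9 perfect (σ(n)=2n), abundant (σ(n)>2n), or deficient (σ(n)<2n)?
deficient

Proper divisors of 9: sum = 1 + 3 = 4
Since 4 < 9, 9 is deficient.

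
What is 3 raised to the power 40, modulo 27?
0

Repeated squaring. Binary of 40 = 101000.
3^1 ≡ 3 (mod 27); 3^2 ≡ 9 (mod 27); 3^4 ≡ 0 (mod 27); 3^8 ≡ 0 (mod 27); 3^16 ≡ 0 (mod 27); 3^32 ≡ 0 (mod 27)
3^40 = 3^8 × 3^32 ≡ 0 (mod 27)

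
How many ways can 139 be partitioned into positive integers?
13610949895

p(n) counts ways to write n as a sum of positive integers (order ignored).
Euler's pentagonal recurrence: p(k) = p(k-1) + p(k-2) - p(k-5) - p(k-7) + p(k-12) + p(k-15) - ... (offsets j(3j∓1)/2, signs ++--, p(0)=1, p(<0)=0).
DP table for k = 0..138: p(0)=1, p(1)=1, p(2)=2, p(3)=3, p(4)=5, p(5)=7, p(6)=11, p(7)=15, p(8)=22, p(9)=30, p(10)=42, p(11)=56, p(12)=77, p(13)=101, p(14)=135, p(15)=176, p(16)=231, p(17)=297, p(18)=385, p(19)=490, p(20)=627, p(21)=792, p(22)=1002, p(23)=1255, p(24)=1575, p(25)=1958, p(26)=2436, p(27)=3010, p(28)=3718, p(29)=4565, p(30)=5604, p(31)=6842, p(32)=8349, p(33)=10143, p(34)=12310, p(35)=14883, p(36)=17977, p(37)=21637, p(38)=26015, p(39)=31185, p(40)=37338, p(41)=44583, p(42)=53174, p(43)=63261, p(44)=75175, p(45)=89134, p(46)=105558, p(47)=124754, p(48)=147273, p(49)=173525, p(50)=204226, p(51)=239943, p(52)=281589, p(53)=329931, p(54)=386155, p(55)=451276, p(56)=526823, p(57)=614154, p(58)=715220, p(59)=831820, p(60)=966467, p(61)=1121505, p(62)=1300156, p(63)=1505499, p(64)=1741630, p(65)=2012558, p(66)=2323520, p(67)=2679689, p(68)=3087735, p(69)=3554345, p(70)=4087968, p(71)=4697205, p(72)=5392783, p(73)=6185689, p(74)=7089500, p(75)=8118264, p(76)=9289091, p(77)=10619863, p(78)=12132164, p(79)=13848650, p(80)=15796476, p(81)=18004327, p(82)=20506255, p(83)=23338469, p(84)=26543660, p(85)=30167357, p(86)=34262962, p(87)=38887673, p(88)=44108109, p(89)=49995925, p(90)=56634173, p(91)=64112359, p(92)=72533807, p(93)=82010177, p(94)=92669720, p(95)=104651419, p(96)=118114304, p(97)=133230930, p(98)=150198136, p(99)=169229875, p(100)=190569292, p(101)=214481126, p(102)=241265379, p(103)=271248950, p(104)=304801365, p(105)=342325709, p(106)=384276336, p(107)=431149389, p(108)=483502844, p(109)=541946240, p(110)=607163746, p(111)=679903203, p(112)=761002156, p(113)=851376628, p(114)=952050665, p(115)=1064144451, p(116)=1188908248, p(117)=1327710076, p(118)=1482074143, p(119)=1653668665, p(120)=1844349560, p(121)=2056148051, p(122)=2291320912, p(123)=2552338241, p(124)=2841940500, p(125)=3163127352, p(126)=3519222692, p(127)=3913864295, p(128)=4351078600, p(129)=4835271870, p(130)=5371315400, p(131)=5964539504, p(132)=6620830889, p(133)=7346629512, p(134)=8149040695, p(135)=9035836076, p(136)=10015581680, p(137)=11097645016, p(138)=12292341831.
Final step: p(139) = p(138) + p(137) - p(134) - p(132) + p(127) + p(124) - p(117) - p(113) + p(104) + p(99) - p(88) - p(82) + p(69) + p(62) - p(47) - p(39) + p(22) + p(13)
= 12292341831 + 11097645016 - 8149040695 - 6620830889 + 3913864295 + 2841940500 - 1327710076 - 851376628 + 304801365 + 169229875 - 44108109 - 20506255 + 3554345 + 1300156 - 124754 - 31185 + 1002 + 101
= 13610949895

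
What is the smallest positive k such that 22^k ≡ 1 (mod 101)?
50

101 is prime, so ord(22) divides φ(101) = 100.
Divisors of 100: 1, 2, 4, 5, 10, 20, 25, 50, 100.
Repeated squaring: 22^1 ≡ 22, 22^2 ≡ 80, 22^4 ≡ 37, 22^8 ≡ 56, 22^16 ≡ 5, 22^32 ≡ 25, 22^64 ≡ 19 (mod 101).
Test 22^d mod 101 for each divisor d in increasing order:
22^1 ≡ 22
22^2 ≡ 80
22^4 ≡ 37
22^5 = 22^4·22^1 ≡ 6
22^10 = 22^8·22^2 ≡ 36
22^20 = 22^16·22^4 ≡ 84
22^25 = 22^16·22^8·22^1 ≡ 100
22^50 = 22^32·22^16·22^2 ≡ 1  ← first divisor giving 1
The order is 50.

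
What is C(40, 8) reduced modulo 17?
0

Using Lucas' theorem:
Write n=40 and k=8 in base 17:
n in base 17: [2, 6]
k in base 17: [0, 8]
C(40,8) mod 17 = ∏ C(n_i, k_i) mod 17
Digit binomials (mod 17): C(2,0) = 1; C(6,8) = 0 (k_i > n_i)
Product: 1 × 0 = 0 ≡ 0 (mod 17)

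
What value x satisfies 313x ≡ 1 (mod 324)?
265

gcd(313, 324) = 1, so the inverse exists.
Extended Euclidean algorithm on (324, 313):
324 = 1 × 313 + 11  ⟹  11 = (1)·324 + (-1)·313
313 = 28 × 11 + 5  ⟹  5 = (-28)·324 + (29)·313
11 = 2 × 5 + 1  ⟹  1 = (57)·324 + (-59)·313
So (-59)·313 ≡ 1 (mod 324), i.e. 313^(-1) ≡ -59 ≡ 265 (mod 324).
Check: 313 × 265 = 82945 ≡ 1 (mod 324)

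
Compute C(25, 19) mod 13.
1

Using Lucas' theorem:
Write n=25 and k=19 in base 13:
n in base 13: [1, 12]
k in base 13: [1, 6]
C(25,19) mod 13 = ∏ C(n_i, k_i) mod 13
Digit binomials (mod 13): C(1,1) = 1; C(12,6) = 924 ≡ 1
Product: 1 × 1 = 1 ≡ 1 (mod 13)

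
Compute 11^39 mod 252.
71

Repeated squaring. Binary of 39 = 100111.
11^1 ≡ 11 (mod 252); 11^2 ≡ 121 (mod 252); 11^4 ≡ 25 (mod 252); 11^8 ≡ 121 (mod 252); 11^16 ≡ 25 (mod 252); 11^32 ≡ 121 (mod 252)
11^39 = 11^1 × 11^2 × 11^4 × 11^32 ≡ 71 (mod 252)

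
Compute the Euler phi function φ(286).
120

286 = 2 × 11 × 13
φ(n) = n × ∏(1 - 1/p) for each prime p dividing n
φ(286) = 286 × (1 - 1/2) × (1 - 1/11) × (1 - 1/13) = 120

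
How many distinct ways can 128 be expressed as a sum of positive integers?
4351078600

p(n) counts ways to write n as a sum of positive integers (order ignored).
Euler's pentagonal recurrence: p(k) = p(k-1) + p(k-2) - p(k-5) - p(k-7) + p(k-12) + p(k-15) - ... (offsets j(3j∓1)/2, signs ++--, p(0)=1, p(<0)=0).
DP table for k = 0..127: p(0)=1, p(1)=1, p(2)=2, p(3)=3, p(4)=5, p(5)=7, p(6)=11, p(7)=15, p(8)=22, p(9)=30, p(10)=42, p(11)=56, p(12)=77, p(13)=101, p(14)=135, p(15)=176, p(16)=231, p(17)=297, p(18)=385, p(19)=490, p(20)=627, p(21)=792, p(22)=1002, p(23)=1255, p(24)=1575, p(25)=1958, p(26)=2436, p(27)=3010, p(28)=3718, p(29)=4565, p(30)=5604, p(31)=6842, p(32)=8349, p(33)=10143, p(34)=12310, p(35)=14883, p(36)=17977, p(37)=21637, p(38)=26015, p(39)=31185, p(40)=37338, p(41)=44583, p(42)=53174, p(43)=63261, p(44)=75175, p(45)=89134, p(46)=105558, p(47)=124754, p(48)=147273, p(49)=173525, p(50)=204226, p(51)=239943, p(52)=281589, p(53)=329931, p(54)=386155, p(55)=451276, p(56)=526823, p(57)=614154, p(58)=715220, p(59)=831820, p(60)=966467, p(61)=1121505, p(62)=1300156, p(63)=1505499, p(64)=1741630, p(65)=2012558, p(66)=2323520, p(67)=2679689, p(68)=3087735, p(69)=3554345, p(70)=4087968, p(71)=4697205, p(72)=5392783, p(73)=6185689, p(74)=7089500, p(75)=8118264, p(76)=9289091, p(77)=10619863, p(78)=12132164, p(79)=13848650, p(80)=15796476, p(81)=18004327, p(82)=20506255, p(83)=23338469, p(84)=26543660, p(85)=30167357, p(86)=34262962, p(87)=38887673, p(88)=44108109, p(89)=49995925, p(90)=56634173, p(91)=64112359, p(92)=72533807, p(93)=82010177, p(94)=92669720, p(95)=104651419, p(96)=118114304, p(97)=133230930, p(98)=150198136, p(99)=169229875, p(100)=190569292, p(101)=214481126, p(102)=241265379, p(103)=271248950, p(104)=304801365, p(105)=342325709, p(106)=384276336, p(107)=431149389, p(108)=483502844, p(109)=541946240, p(110)=607163746, p(111)=679903203, p(112)=761002156, p(113)=851376628, p(114)=952050665, p(115)=1064144451, p(116)=1188908248, p(117)=1327710076, p(118)=1482074143, p(119)=1653668665, p(120)=1844349560, p(121)=2056148051, p(122)=2291320912, p(123)=2552338241, p(124)=2841940500, p(125)=3163127352, p(126)=3519222692, p(127)=3913864295.
Final step: p(128) = p(127) + p(126) - p(123) - p(121) + p(116) + p(113) - p(106) - p(102) + p(93) + p(88) - p(77) - p(71) + p(58) + p(51) - p(36) - p(28) + p(11) + p(2)
= 3913864295 + 3519222692 - 2552338241 - 2056148051 + 1188908248 + 851376628 - 384276336 - 241265379 + 82010177 + 44108109 - 10619863 - 4697205 + 715220 + 239943 - 17977 - 3718 + 56 + 2
= 4351078600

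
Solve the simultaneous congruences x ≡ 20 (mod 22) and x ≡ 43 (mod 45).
988

Using Chinese Remainder Theorem:
M = 22 × 45 = 990
M1 = 45, M2 = 22
y1 = 45^(-1) mod 22 = 1
y2 = 22^(-1) mod 45 = 43
x = (20×45×1 + 43×22×43) mod 990 = 988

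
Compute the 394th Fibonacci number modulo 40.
7

Matrix identity: Q^n = [[F_(n+1), F_n], [F_n, F_(n-1)]] with Q = [[1,1],[1,0]].
n = 394 = 110001010₂. Square-and-multiply, entries mod 40:
Q^1 = [[1,1],[1,0]]
Q^3 = (Q^1)²·Q = [[3,2],[2,1]]
Q^6 = (Q^3)² = [[13,8],[8,5]]
Q^12 = (Q^6)² = [[33,24],[24,9]]
Q^24 = (Q^12)² = [[25,8],[8,17]]
Q^49 = (Q^24)²·Q = [[25,9],[9,16]]
Q^98 = (Q^49)² = [[26,9],[9,17]]
Q^197 = (Q^98)²·Q = [[24,37],[37,27]]
Q^394 = (Q^197)² = [[25,7],[7,18]]
F_394 mod 40 = Q^394[0][1] = 7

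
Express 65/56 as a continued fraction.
[1; 6, 4, 2]

Euclidean algorithm steps:
65 = 1 × 56 + 9
56 = 6 × 9 + 2
9 = 4 × 2 + 1
2 = 2 × 1 + 0
Continued fraction: [1; 6, 4, 2]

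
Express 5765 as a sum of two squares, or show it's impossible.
17² + 74² (a=17, b=74)

Factorization: 5765 = 5 × 1153
By Fermat: n is sum of two squares iff every prime p ≡ 3 (mod 4) appears to even power.
All primes ≡ 3 (mod 4) appear to even power.
Search a = 0, 1, 2, … for 5765 - a² a perfect square: first hit at a = 17: 5765 - 289 = 5476 = 74².
5765 = 17² + 74² = 289 + 5476 ✓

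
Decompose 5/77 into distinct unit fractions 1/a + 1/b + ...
1/16 + 1/411 + 1/506352

Greedy algorithm:
5/77: ceiling(77/5) = 16, use 1/16
3/1232: ceiling(1232/3) = 411, use 1/411
1/506352: ceiling(506352/1) = 506352, use 1/506352
Result: 5/77 = 1/16 + 1/411 + 1/506352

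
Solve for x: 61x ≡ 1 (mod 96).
85

gcd(61, 96) = 1, so the inverse exists.
Extended Euclidean algorithm on (96, 61):
96 = 1 × 61 + 35  ⟹  35 = (1)·96 + (-1)·61
61 = 1 × 35 + 26  ⟹  26 = (-1)·96 + (2)·61
35 = 1 × 26 + 9  ⟹  9 = (2)·96 + (-3)·61
26 = 2 × 9 + 8  ⟹  8 = (-5)·96 + (8)·61
9 = 1 × 8 + 1  ⟹  1 = (7)·96 + (-11)·61
So (-11)·61 ≡ 1 (mod 96), i.e. 61^(-1) ≡ -11 ≡ 85 (mod 96).
Check: 61 × 85 = 5185 ≡ 1 (mod 96)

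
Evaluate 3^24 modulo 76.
45

Repeated squaring. Binary of 24 = 11000.
3^1 ≡ 3 (mod 76); 3^2 ≡ 9 (mod 76); 3^4 ≡ 5 (mod 76); 3^8 ≡ 25 (mod 76); 3^16 ≡ 17 (mod 76)
3^24 = 3^8 × 3^16 ≡ 45 (mod 76)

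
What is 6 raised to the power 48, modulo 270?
216

Repeated squaring. Binary of 48 = 110000.
6^1 ≡ 6 (mod 270); 6^2 ≡ 36 (mod 270); 6^4 ≡ 216 (mod 270); 6^8 ≡ 216 (mod 270); 6^16 ≡ 216 (mod 270); 6^32 ≡ 216 (mod 270)
6^48 = 6^16 × 6^32 ≡ 216 (mod 270)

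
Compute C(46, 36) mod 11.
0

Using Lucas' theorem:
Write n=46 and k=36 in base 11:
n in base 11: [4, 2]
k in base 11: [3, 3]
C(46,36) mod 11 = ∏ C(n_i, k_i) mod 11
Digit binomials (mod 11): C(4,3) = 4; C(2,3) = 0 (k_i > n_i)
Product: 4 × 0 = 0 ≡ 0 (mod 11)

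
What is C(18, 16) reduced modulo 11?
10

Using Lucas' theorem:
Write n=18 and k=16 in base 11:
n in base 11: [1, 7]
k in base 11: [1, 5]
C(18,16) mod 11 = ∏ C(n_i, k_i) mod 11
Digit binomials (mod 11): C(1,1) = 1; C(7,5) = 21 ≡ 10
Product: 1 × 10 = 10 ≡ 10 (mod 11)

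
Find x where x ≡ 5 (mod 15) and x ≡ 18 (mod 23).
110

Using Chinese Remainder Theorem:
M = 15 × 23 = 345
M1 = 23, M2 = 15
y1 = 23^(-1) mod 15 = 2
y2 = 15^(-1) mod 23 = 20
x = (5×23×2 + 18×15×20) mod 345 = 110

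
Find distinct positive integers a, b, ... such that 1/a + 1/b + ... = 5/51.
1/11 + 1/141 + 1/26367

Greedy algorithm:
5/51: ceiling(51/5) = 11, use 1/11
4/561: ceiling(561/4) = 141, use 1/141
1/26367: ceiling(26367/1) = 26367, use 1/26367
Result: 5/51 = 1/11 + 1/141 + 1/26367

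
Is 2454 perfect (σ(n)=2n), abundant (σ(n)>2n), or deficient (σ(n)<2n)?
abundant

Proper divisors of 2454: sum = 1 + 2 + 3 + 6 + 409 + 818 + 1227 = 2466
Since 2466 > 2454, 2454 is abundant.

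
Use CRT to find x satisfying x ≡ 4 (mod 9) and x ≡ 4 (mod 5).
4

Using Chinese Remainder Theorem:
M = 9 × 5 = 45
M1 = 5, M2 = 9
y1 = 5^(-1) mod 9 = 2
y2 = 9^(-1) mod 5 = 4
x = (4×5×2 + 4×9×4) mod 45 = 4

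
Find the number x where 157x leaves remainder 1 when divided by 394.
261

gcd(157, 394) = 1, so the inverse exists.
Extended Euclidean algorithm on (394, 157):
394 = 2 × 157 + 80  ⟹  80 = (1)·394 + (-2)·157
157 = 1 × 80 + 77  ⟹  77 = (-1)·394 + (3)·157
80 = 1 × 77 + 3  ⟹  3 = (2)·394 + (-5)·157
77 = 25 × 3 + 2  ⟹  2 = (-51)·394 + (128)·157
3 = 1 × 2 + 1  ⟹  1 = (53)·394 + (-133)·157
So (-133)·157 ≡ 1 (mod 394), i.e. 157^(-1) ≡ -133 ≡ 261 (mod 394).
Check: 157 × 261 = 40977 ≡ 1 (mod 394)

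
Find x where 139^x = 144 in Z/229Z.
116

Baby-step giant-step with step n = ⌈√229⌉ = 16.
Baby steps 139^j mod 229 (j:value) for j=0..15: 0:1, 1:139, 2:85, 3:136, 4:126, 5:110, 6:176, 7:190, 8:75, 9:120, 10:192, 11:124, 12:61, 13:6, 14:147, 15:52.
Giant-step multiplier: 139^(-16) ≡ 139^(228-16) = 139^212 ≡ 158 (mod 229).
Giant steps γ_i = 144·158^i mod 229: γ_0=144, γ_1=81, γ_2=203, γ_3=14, γ_4=151, γ_5=42, γ_6=224, γ_7=126 (in table at j=4).
x = i·n + j = 7·16 + 4 = 116.
Check: 139^116 ≡ 144 (mod 229).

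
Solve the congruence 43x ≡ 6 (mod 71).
x ≡ 15 (mod 71)

gcd(43, 71) = 1, which divides 6, so solutions exist.
Find 43^(-1) mod 71 by the extended Euclidean algorithm:
71 = 1 × 43 + 28  ⟹  28 = (1)·71 + (-1)·43
43 = 1 × 28 + 15  ⟹  15 = (-1)·71 + (2)·43
28 = 1 × 15 + 13  ⟹  13 = (2)·71 + (-3)·43
15 = 1 × 13 + 2  ⟹  2 = (-3)·71 + (5)·43
13 = 6 × 2 + 1  ⟹  1 = (20)·71 + (-33)·43
So (-33)·43 ≡ 1 (mod 71), i.e. 43^(-1) ≡ -33 ≡ 38 (mod 71).
x ≡ 38 × 6 = 228 ≡ 15 (mod 71).
Check: 43 × 15 = 645 ≡ 6 (mod 71).
Unique solution: x ≡ 15 (mod 71)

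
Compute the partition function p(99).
169229875

p(n) counts ways to write n as a sum of positive integers (order ignored).
Euler's pentagonal recurrence: p(k) = p(k-1) + p(k-2) - p(k-5) - p(k-7) + p(k-12) + p(k-15) - ... (offsets j(3j∓1)/2, signs ++--, p(0)=1, p(<0)=0).
DP table for k = 0..98: p(0)=1, p(1)=1, p(2)=2, p(3)=3, p(4)=5, p(5)=7, p(6)=11, p(7)=15, p(8)=22, p(9)=30, p(10)=42, p(11)=56, p(12)=77, p(13)=101, p(14)=135, p(15)=176, p(16)=231, p(17)=297, p(18)=385, p(19)=490, p(20)=627, p(21)=792, p(22)=1002, p(23)=1255, p(24)=1575, p(25)=1958, p(26)=2436, p(27)=3010, p(28)=3718, p(29)=4565, p(30)=5604, p(31)=6842, p(32)=8349, p(33)=10143, p(34)=12310, p(35)=14883, p(36)=17977, p(37)=21637, p(38)=26015, p(39)=31185, p(40)=37338, p(41)=44583, p(42)=53174, p(43)=63261, p(44)=75175, p(45)=89134, p(46)=105558, p(47)=124754, p(48)=147273, p(49)=173525, p(50)=204226, p(51)=239943, p(52)=281589, p(53)=329931, p(54)=386155, p(55)=451276, p(56)=526823, p(57)=614154, p(58)=715220, p(59)=831820, p(60)=966467, p(61)=1121505, p(62)=1300156, p(63)=1505499, p(64)=1741630, p(65)=2012558, p(66)=2323520, p(67)=2679689, p(68)=3087735, p(69)=3554345, p(70)=4087968, p(71)=4697205, p(72)=5392783, p(73)=6185689, p(74)=7089500, p(75)=8118264, p(76)=9289091, p(77)=10619863, p(78)=12132164, p(79)=13848650, p(80)=15796476, p(81)=18004327, p(82)=20506255, p(83)=23338469, p(84)=26543660, p(85)=30167357, p(86)=34262962, p(87)=38887673, p(88)=44108109, p(89)=49995925, p(90)=56634173, p(91)=64112359, p(92)=72533807, p(93)=82010177, p(94)=92669720, p(95)=104651419, p(96)=118114304, p(97)=133230930, p(98)=150198136.
Final step: p(99) = p(98) + p(97) - p(94) - p(92) + p(87) + p(84) - p(77) - p(73) + p(64) + p(59) - p(48) - p(42) + p(29) + p(22) - p(7)
= 150198136 + 133230930 - 92669720 - 72533807 + 38887673 + 26543660 - 10619863 - 6185689 + 1741630 + 831820 - 147273 - 53174 + 4565 + 1002 - 15
= 169229875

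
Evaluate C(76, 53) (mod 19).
0

Using Lucas' theorem:
Write n=76 and k=53 in base 19:
n in base 19: [4, 0]
k in base 19: [2, 15]
C(76,53) mod 19 = ∏ C(n_i, k_i) mod 19
Digit binomials (mod 19): C(4,2) = 6; C(0,15) = 0 (k_i > n_i)
Product: 6 × 0 = 0 ≡ 0 (mod 19)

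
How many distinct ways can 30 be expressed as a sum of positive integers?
5604

p(n) counts ways to write n as a sum of positive integers (order ignored).
Euler's pentagonal recurrence: p(k) = p(k-1) + p(k-2) - p(k-5) - p(k-7) + p(k-12) + p(k-15) - ... (offsets j(3j∓1)/2, signs ++--, p(0)=1, p(<0)=0).
DP table for k = 0..29: p(0)=1, p(1)=1, p(2)=2, p(3)=3, p(4)=5, p(5)=7, p(6)=11, p(7)=15, p(8)=22, p(9)=30, p(10)=42, p(11)=56, p(12)=77, p(13)=101, p(14)=135, p(15)=176, p(16)=231, p(17)=297, p(18)=385, p(19)=490, p(20)=627, p(21)=792, p(22)=1002, p(23)=1255, p(24)=1575, p(25)=1958, p(26)=2436, p(27)=3010, p(28)=3718, p(29)=4565.
Final step: p(30) = p(29) + p(28) - p(25) - p(23) + p(18) + p(15) - p(8) - p(4)
= 4565 + 3718 - 1958 - 1255 + 385 + 176 - 22 - 5
= 5604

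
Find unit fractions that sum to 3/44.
1/15 + 1/660

Greedy algorithm:
3/44: ceiling(44/3) = 15, use 1/15
1/660: ceiling(660/1) = 660, use 1/660
Result: 3/44 = 1/15 + 1/660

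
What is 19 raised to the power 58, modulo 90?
1

Repeated squaring. Binary of 58 = 111010.
19^1 ≡ 19 (mod 90); 19^2 ≡ 1 (mod 90); 19^4 ≡ 1 (mod 90); 19^8 ≡ 1 (mod 90); 19^16 ≡ 1 (mod 90); 19^32 ≡ 1 (mod 90)
19^58 = 19^2 × 19^8 × 19^16 × 19^32 ≡ 1 (mod 90)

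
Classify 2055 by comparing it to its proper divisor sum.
deficient

Proper divisors of 2055: sum = 1 + 3 + 5 + 15 + 137 + 411 + 685 = 1257
Since 1257 < 2055, 2055 is deficient.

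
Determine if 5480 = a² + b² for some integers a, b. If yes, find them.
2² + 74² (a=2, b=74)

Factorization: 5480 = 2^3 × 5 × 137
By Fermat: n is sum of two squares iff every prime p ≡ 3 (mod 4) appears to even power.
All primes ≡ 3 (mod 4) appear to even power.
Search a = 0, 1, 2, … for 5480 - a² a perfect square: first hit at a = 2: 5480 - 4 = 5476 = 74².
5480 = 2² + 74² = 4 + 5476 ✓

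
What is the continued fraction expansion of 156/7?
[22; 3, 2]

Euclidean algorithm steps:
156 = 22 × 7 + 2
7 = 3 × 2 + 1
2 = 2 × 1 + 0
Continued fraction: [22; 3, 2]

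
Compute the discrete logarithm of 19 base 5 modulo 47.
45

Baby-step giant-step with step n = ⌈√47⌉ = 7.
Baby steps 5^j mod 47 (j:value) for j=0..6: 0:1, 1:5, 2:25, 3:31, 4:14, 5:23, 6:21.
Giant-step multiplier: 5^(-7) ≡ 5^(46-7) = 5^39 ≡ 30 (mod 47).
Giant steps γ_i = 19·30^i mod 47: γ_0=19, γ_1=6, γ_2=39, γ_3=42, γ_4=38, γ_5=12, γ_6=31 (in table at j=3).
x = i·n + j = 6·7 + 3 = 45.
Check: 5^45 ≡ 19 (mod 47).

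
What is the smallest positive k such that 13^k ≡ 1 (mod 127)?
63

127 is prime, so ord(13) divides φ(127) = 126.
Divisors of 126: 1, 2, 3, 6, 7, 9, 14, 18, 21, 42, 63, 126.
Repeated squaring: 13^1 ≡ 13, 13^2 ≡ 42, 13^4 ≡ 113, 13^8 ≡ 69, 13^16 ≡ 62, 13^32 ≡ 34, 13^64 ≡ 13 (mod 127).
Test 13^d mod 127 for each divisor d in increasing order:
13^1 ≡ 13
13^2 ≡ 42
13^3 = 13^2·13^1 ≡ 38
13^6 = 13^4·13^2 ≡ 47
13^7 = 13^4·13^2·13^1 ≡ 103
13^9 = 13^8·13^1 ≡ 8
13^14 = 13^8·13^4·13^2 ≡ 68
13^18 = 13^16·13^2 ≡ 64
13^21 = 13^16·13^4·13^1 ≡ 19
13^42 = 13^32·13^8·13^2 ≡ 107
13^63 = 13^32·13^16·13^8·13^4·13^2·13^1 ≡ 1  ← first divisor giving 1
The order is 63.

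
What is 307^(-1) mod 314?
269

gcd(307, 314) = 1, so the inverse exists.
Extended Euclidean algorithm on (314, 307):
314 = 1 × 307 + 7  ⟹  7 = (1)·314 + (-1)·307
307 = 43 × 7 + 6  ⟹  6 = (-43)·314 + (44)·307
7 = 1 × 6 + 1  ⟹  1 = (44)·314 + (-45)·307
So (-45)·307 ≡ 1 (mod 314), i.e. 307^(-1) ≡ -45 ≡ 269 (mod 314).
Check: 307 × 269 = 82583 ≡ 1 (mod 314)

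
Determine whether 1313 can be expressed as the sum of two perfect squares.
17² + 32² (a=17, b=32)

Factorization: 1313 = 13 × 101
By Fermat: n is sum of two squares iff every prime p ≡ 3 (mod 4) appears to even power.
All primes ≡ 3 (mod 4) appear to even power.
Search a = 0, 1, 2, … for 1313 - a² a perfect square: first hit at a = 17: 1313 - 289 = 1024 = 32².
1313 = 17² + 32² = 289 + 1024 ✓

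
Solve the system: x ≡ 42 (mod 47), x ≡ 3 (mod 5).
183

Using Chinese Remainder Theorem:
M = 47 × 5 = 235
M1 = 5, M2 = 47
y1 = 5^(-1) mod 47 = 19
y2 = 47^(-1) mod 5 = 3
x = (42×5×19 + 3×47×3) mod 235 = 183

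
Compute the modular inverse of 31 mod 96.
31

gcd(31, 96) = 1, so the inverse exists.
Extended Euclidean algorithm on (96, 31):
96 = 3 × 31 + 3  ⟹  3 = (1)·96 + (-3)·31
31 = 10 × 3 + 1  ⟹  1 = (-10)·96 + (31)·31
So (31)·31 ≡ 1 (mod 96), i.e. 31^(-1) ≡ 31 (mod 96).
Check: 31 × 31 = 961 ≡ 1 (mod 96)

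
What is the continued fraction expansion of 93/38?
[2; 2, 4, 4]

Euclidean algorithm steps:
93 = 2 × 38 + 17
38 = 2 × 17 + 4
17 = 4 × 4 + 1
4 = 4 × 1 + 0
Continued fraction: [2; 2, 4, 4]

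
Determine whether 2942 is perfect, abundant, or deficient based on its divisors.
deficient

Proper divisors of 2942: sum = 1 + 2 + 1471 = 1474
Since 1474 < 2942, 2942 is deficient.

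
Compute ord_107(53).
53

107 is prime, so ord(53) divides φ(107) = 106.
Divisors of 106: 1, 2, 53, 106.
Repeated squaring: 53^1 ≡ 53, 53^2 ≡ 27, 53^4 ≡ 87, 53^8 ≡ 79, 53^16 ≡ 35, 53^32 ≡ 48, 53^64 ≡ 57 (mod 107).
Test 53^d mod 107 for each divisor d in increasing order:
53^1 ≡ 53
53^2 ≡ 27
53^53 = 53^32·53^16·53^4·53^1 ≡ 1  ← first divisor giving 1
The order is 53.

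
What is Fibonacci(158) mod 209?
54

Matrix identity: Q^n = [[F_(n+1), F_n], [F_n, F_(n-1)]] with Q = [[1,1],[1,0]].
n = 158 = 10011110₂. Square-and-multiply, entries mod 209:
Q^1 = [[1,1],[1,0]]
Q^2 = (Q^1)² = [[2,1],[1,1]]
Q^4 = (Q^2)² = [[5,3],[3,2]]
Q^9 = (Q^4)²·Q = [[55,34],[34,21]]
Q^19 = (Q^9)²·Q = [[77,1],[1,76]]
Q^39 = (Q^19)²·Q = [[22,78],[78,153]]
Q^79 = (Q^39)²·Q = [[154,89],[89,65]]
Q^158 = (Q^79)² = [[78,54],[54,24]]
F_158 mod 209 = Q^158[0][1] = 54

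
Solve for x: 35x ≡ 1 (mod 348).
179

gcd(35, 348) = 1, so the inverse exists.
Extended Euclidean algorithm on (348, 35):
348 = 9 × 35 + 33  ⟹  33 = (1)·348 + (-9)·35
35 = 1 × 33 + 2  ⟹  2 = (-1)·348 + (10)·35
33 = 16 × 2 + 1  ⟹  1 = (17)·348 + (-169)·35
So (-169)·35 ≡ 1 (mod 348), i.e. 35^(-1) ≡ -169 ≡ 179 (mod 348).
Check: 35 × 179 = 6265 ≡ 1 (mod 348)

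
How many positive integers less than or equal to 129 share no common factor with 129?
84

129 = 3 × 43
φ(n) = n × ∏(1 - 1/p) for each prime p dividing n
φ(129) = 129 × (1 - 1/3) × (1 - 1/43) = 84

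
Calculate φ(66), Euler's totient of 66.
20

66 = 2 × 3 × 11
φ(n) = n × ∏(1 - 1/p) for each prime p dividing n
φ(66) = 66 × (1 - 1/2) × (1 - 1/3) × (1 - 1/11) = 20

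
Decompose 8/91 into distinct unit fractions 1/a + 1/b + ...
1/12 + 1/219 + 1/79716

Greedy algorithm:
8/91: ceiling(91/8) = 12, use 1/12
5/1092: ceiling(1092/5) = 219, use 1/219
1/79716: ceiling(79716/1) = 79716, use 1/79716
Result: 8/91 = 1/12 + 1/219 + 1/79716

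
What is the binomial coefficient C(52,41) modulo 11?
4

Using Lucas' theorem:
Write n=52 and k=41 in base 11:
n in base 11: [4, 8]
k in base 11: [3, 8]
C(52,41) mod 11 = ∏ C(n_i, k_i) mod 11
Digit binomials (mod 11): C(4,3) = 4; C(8,8) = 1
Product: 4 × 1 = 4 ≡ 4 (mod 11)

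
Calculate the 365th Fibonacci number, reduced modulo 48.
5

Matrix identity: Q^n = [[F_(n+1), F_n], [F_n, F_(n-1)]] with Q = [[1,1],[1,0]].
n = 365 = 101101101₂. Square-and-multiply, entries mod 48:
Q^1 = [[1,1],[1,0]]
Q^2 = (Q^1)² = [[2,1],[1,1]]
Q^5 = (Q^2)²·Q = [[8,5],[5,3]]
Q^11 = (Q^5)²·Q = [[0,41],[41,7]]
Q^22 = (Q^11)² = [[1,47],[47,2]]
Q^45 = (Q^22)²·Q = [[47,2],[2,45]]
Q^91 = (Q^45)²·Q = [[45,5],[5,40]]
Q^182 = (Q^91)² = [[34,41],[41,41]]
Q^365 = (Q^182)²·Q = [[8,5],[5,3]]
F_365 mod 48 = Q^365[0][1] = 5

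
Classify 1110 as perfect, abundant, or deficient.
abundant

Proper divisors of 1110: sum = 1 + 2 + 3 + 5 + 6 + 10 + 15 + 30 + 37 + 74 + 111 + 185 + 222 + 370 + 555 = 1626
Since 1626 > 1110, 1110 is abundant.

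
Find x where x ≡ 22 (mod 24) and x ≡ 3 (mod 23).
118

Using Chinese Remainder Theorem:
M = 24 × 23 = 552
M1 = 23, M2 = 24
y1 = 23^(-1) mod 24 = 23
y2 = 24^(-1) mod 23 = 1
x = (22×23×23 + 3×24×1) mod 552 = 118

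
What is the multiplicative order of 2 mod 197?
196

197 is prime, so ord(2) divides φ(197) = 196.
Divisors of 196: 1, 2, 4, 7, 14, 28, 49, 98, 196.
Repeated squaring: 2^1 ≡ 2, 2^2 ≡ 4, 2^4 ≡ 16, 2^8 ≡ 59, 2^16 ≡ 132, 2^32 ≡ 88, 2^64 ≡ 61, 2^128 ≡ 175 (mod 197).
Test 2^d mod 197 for each divisor d in increasing order:
2^1 ≡ 2
2^2 ≡ 4
2^4 ≡ 16
2^7 = 2^4·2^2·2^1 ≡ 128
2^14 = 2^8·2^4·2^2 ≡ 33
2^28 = 2^16·2^8·2^4 ≡ 104
2^49 = 2^32·2^16·2^1 ≡ 183
2^98 = 2^64·2^32·2^2 ≡ 196
2^196 = 2^128·2^64·2^4 ≡ 1  ← first divisor giving 1
The order is 196.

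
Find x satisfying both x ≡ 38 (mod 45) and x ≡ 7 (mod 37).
488

Using Chinese Remainder Theorem:
M = 45 × 37 = 1665
M1 = 37, M2 = 45
y1 = 37^(-1) mod 45 = 28
y2 = 45^(-1) mod 37 = 14
x = (38×37×28 + 7×45×14) mod 1665 = 488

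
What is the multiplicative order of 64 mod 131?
65

131 is prime, so ord(64) divides φ(131) = 130.
Divisors of 130: 1, 2, 5, 10, 13, 26, 65, 130.
Repeated squaring: 64^1 ≡ 64, 64^2 ≡ 35, 64^4 ≡ 46, 64^8 ≡ 20, 64^16 ≡ 7, 64^32 ≡ 49, 64^64 ≡ 43, 64^128 ≡ 15 (mod 131).
Test 64^d mod 131 for each divisor d in increasing order:
64^1 ≡ 64
64^2 ≡ 35
64^5 = 64^4·64^1 ≡ 62
64^10 = 64^8·64^2 ≡ 45
64^13 = 64^8·64^4·64^1 ≡ 61
64^26 = 64^16·64^8·64^2 ≡ 53
64^65 = 64^64·64^1 ≡ 1  ← first divisor giving 1
The order is 65.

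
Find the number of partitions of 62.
1300156

p(n) counts ways to write n as a sum of positive integers (order ignored).
Euler's pentagonal recurrence: p(k) = p(k-1) + p(k-2) - p(k-5) - p(k-7) + p(k-12) + p(k-15) - ... (offsets j(3j∓1)/2, signs ++--, p(0)=1, p(<0)=0).
DP table for k = 0..61: p(0)=1, p(1)=1, p(2)=2, p(3)=3, p(4)=5, p(5)=7, p(6)=11, p(7)=15, p(8)=22, p(9)=30, p(10)=42, p(11)=56, p(12)=77, p(13)=101, p(14)=135, p(15)=176, p(16)=231, p(17)=297, p(18)=385, p(19)=490, p(20)=627, p(21)=792, p(22)=1002, p(23)=1255, p(24)=1575, p(25)=1958, p(26)=2436, p(27)=3010, p(28)=3718, p(29)=4565, p(30)=5604, p(31)=6842, p(32)=8349, p(33)=10143, p(34)=12310, p(35)=14883, p(36)=17977, p(37)=21637, p(38)=26015, p(39)=31185, p(40)=37338, p(41)=44583, p(42)=53174, p(43)=63261, p(44)=75175, p(45)=89134, p(46)=105558, p(47)=124754, p(48)=147273, p(49)=173525, p(50)=204226, p(51)=239943, p(52)=281589, p(53)=329931, p(54)=386155, p(55)=451276, p(56)=526823, p(57)=614154, p(58)=715220, p(59)=831820, p(60)=966467, p(61)=1121505.
Final step: p(62) = p(61) + p(60) - p(57) - p(55) + p(50) + p(47) - p(40) - p(36) + p(27) + p(22) - p(11) - p(5)
= 1121505 + 966467 - 614154 - 451276 + 204226 + 124754 - 37338 - 17977 + 3010 + 1002 - 56 - 7
= 1300156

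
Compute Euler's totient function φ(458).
228

458 = 2 × 229
φ(n) = n × ∏(1 - 1/p) for each prime p dividing n
φ(458) = 458 × (1 - 1/2) × (1 - 1/229) = 228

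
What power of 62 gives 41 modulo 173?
170

Baby-step giant-step with step n = ⌈√173⌉ = 14.
Baby steps 62^j mod 173 (j:value) for j=0..13: 0:1, 1:62, 2:38, 3:107, 4:60, 5:87, 6:31, 7:19, 8:140, 9:30, 10:130, 11:102, 12:96, 13:70.
Giant-step multiplier: 62^(-14) ≡ 62^(172-14) = 62^158 ≡ 150 (mod 173).
Giant steps γ_i = 41·150^i mod 173: γ_0=41, γ_1=95, γ_2=64, γ_3=85, γ_4=121, γ_5=158, γ_6=172, γ_7=23, γ_8=163, γ_9=57, γ_10=73, γ_11=51, γ_12=38 (in table at j=2).
x = i·n + j = 12·14 + 2 = 170.
Check: 62^170 ≡ 41 (mod 173).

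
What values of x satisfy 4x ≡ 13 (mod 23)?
x ≡ 9 (mod 23)

gcd(4, 23) = 1, which divides 13, so solutions exist.
Find 4^(-1) mod 23 by the extended Euclidean algorithm:
23 = 5 × 4 + 3  ⟹  3 = (1)·23 + (-5)·4
4 = 1 × 3 + 1  ⟹  1 = (-1)·23 + (6)·4
So (6)·4 ≡ 1 (mod 23), i.e. 4^(-1) ≡ 6 (mod 23).
x ≡ 6 × 13 = 78 ≡ 9 (mod 23).
Check: 4 × 9 = 36 ≡ 13 (mod 23).
Unique solution: x ≡ 9 (mod 23)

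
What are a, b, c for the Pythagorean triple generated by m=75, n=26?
(4949, 3900, 6301)

Euclid's formula: a = m² - n², b = 2mn, c = m² + n²
m = 75, n = 26
a = 75² - 26² = 5625 - 676 = 4949
b = 2 × 75 × 26 = 3900
c = 75² + 26² = 5625 + 676 = 6301
Verification: 4949² + 3900² = 24492601 + 15210000 = 39702601 = 6301² ✓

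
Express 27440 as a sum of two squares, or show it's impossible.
Not possible

Factorization: 27440 = 2^4 × 5 × 7^3
By Fermat: n is sum of two squares iff every prime p ≡ 3 (mod 4) appears to even power.
Prime(s) ≡ 3 (mod 4) with odd exponent: [(7, 3)]
Therefore 27440 cannot be expressed as a² + b².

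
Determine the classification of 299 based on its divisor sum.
deficient

Proper divisors of 299: sum = 1 + 13 + 23 = 37
Since 37 < 299, 299 is deficient.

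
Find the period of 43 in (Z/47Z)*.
46

47 is prime, so ord(43) divides φ(47) = 46.
Divisors of 46: 1, 2, 23, 46.
Repeated squaring: 43^1 ≡ 43, 43^2 ≡ 16, 43^4 ≡ 21, 43^8 ≡ 18, 43^16 ≡ 42, 43^32 ≡ 25 (mod 47).
Test 43^d mod 47 for each divisor d in increasing order:
43^1 ≡ 43
43^2 ≡ 16
43^23 = 43^16·43^4·43^2·43^1 ≡ 46
43^46 = 43^32·43^8·43^4·43^2 ≡ 1  ← first divisor giving 1
The order is 46.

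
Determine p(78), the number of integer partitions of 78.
12132164

p(n) counts ways to write n as a sum of positive integers (order ignored).
Euler's pentagonal recurrence: p(k) = p(k-1) + p(k-2) - p(k-5) - p(k-7) + p(k-12) + p(k-15) - ... (offsets j(3j∓1)/2, signs ++--, p(0)=1, p(<0)=0).
DP table for k = 0..77: p(0)=1, p(1)=1, p(2)=2, p(3)=3, p(4)=5, p(5)=7, p(6)=11, p(7)=15, p(8)=22, p(9)=30, p(10)=42, p(11)=56, p(12)=77, p(13)=101, p(14)=135, p(15)=176, p(16)=231, p(17)=297, p(18)=385, p(19)=490, p(20)=627, p(21)=792, p(22)=1002, p(23)=1255, p(24)=1575, p(25)=1958, p(26)=2436, p(27)=3010, p(28)=3718, p(29)=4565, p(30)=5604, p(31)=6842, p(32)=8349, p(33)=10143, p(34)=12310, p(35)=14883, p(36)=17977, p(37)=21637, p(38)=26015, p(39)=31185, p(40)=37338, p(41)=44583, p(42)=53174, p(43)=63261, p(44)=75175, p(45)=89134, p(46)=105558, p(47)=124754, p(48)=147273, p(49)=173525, p(50)=204226, p(51)=239943, p(52)=281589, p(53)=329931, p(54)=386155, p(55)=451276, p(56)=526823, p(57)=614154, p(58)=715220, p(59)=831820, p(60)=966467, p(61)=1121505, p(62)=1300156, p(63)=1505499, p(64)=1741630, p(65)=2012558, p(66)=2323520, p(67)=2679689, p(68)=3087735, p(69)=3554345, p(70)=4087968, p(71)=4697205, p(72)=5392783, p(73)=6185689, p(74)=7089500, p(75)=8118264, p(76)=9289091, p(77)=10619863.
Final step: p(78) = p(77) + p(76) - p(73) - p(71) + p(66) + p(63) - p(56) - p(52) + p(43) + p(38) - p(27) - p(21) + p(8) + p(1)
= 10619863 + 9289091 - 6185689 - 4697205 + 2323520 + 1505499 - 526823 - 281589 + 63261 + 26015 - 3010 - 792 + 22 + 1
= 12132164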